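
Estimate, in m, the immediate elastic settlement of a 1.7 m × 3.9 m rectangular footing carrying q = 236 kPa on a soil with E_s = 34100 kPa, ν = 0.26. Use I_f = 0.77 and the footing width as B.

Immediate (elastic) settlement: S_e = q·B·(1−ν²)/E_s · I_f.
S_e = 236 × 1.7 × (1 − 0.26²) / 34100 × 0.77
    = 236 × 1.7 × 0.9324 / 34100 × 0.77
    = 0.008447 m

S_e ≈ 0.00845 m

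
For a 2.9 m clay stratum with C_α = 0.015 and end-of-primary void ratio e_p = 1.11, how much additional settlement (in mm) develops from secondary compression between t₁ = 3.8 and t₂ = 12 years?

Secondary compression: S_s = C_α·H/(1+e_p)·log₁₀(t₂/t₁)
S_s = 0.015×2.9/(1+1.11)×log₁₀(12/3.8)
    = 0.02062 × 0.4994 = 0.0103 m

S_s ≈ 10.3 mm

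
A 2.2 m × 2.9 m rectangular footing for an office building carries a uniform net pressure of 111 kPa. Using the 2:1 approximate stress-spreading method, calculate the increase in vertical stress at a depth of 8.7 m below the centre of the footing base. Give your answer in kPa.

Δσ_z ≈ 5.6 kPa

By the 2:1 method the load spreads at 1 horizontal : 2 vertical, so at depth z the loaded area has grown by z in each plan dimension:
Δσ = qBL/((B+z)(L+z)) = 111×2.2×2.9/((2.2+8.7)(2.9+8.7)) = 5.6009 kPa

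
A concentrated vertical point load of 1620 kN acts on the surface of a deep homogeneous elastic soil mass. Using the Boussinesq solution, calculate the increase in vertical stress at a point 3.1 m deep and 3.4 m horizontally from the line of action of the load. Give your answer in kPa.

Boussinesq vertical stress below a point load on an elastic half-space:
Δσ_z = 3P/(2πz²) · [1 + (r/z)²]^(−5/2)
r/z = 3.4/3.1 = 1.0968; [1+(r/z)²]^(−5/2) = 0.13884.
Δσ_z = 3×1620/(2π×3.1²) × 0.13884 = 80.488 × 0.13884 = 11.17 kPa

Δσ_z ≈ 11.2 kPa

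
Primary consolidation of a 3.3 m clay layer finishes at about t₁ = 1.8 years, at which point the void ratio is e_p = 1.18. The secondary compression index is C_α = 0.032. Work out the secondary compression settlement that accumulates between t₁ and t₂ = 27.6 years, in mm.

S_s ≈ 57.4 mm

Secondary compression: S_s = C_α·H/(1+e_p)·log₁₀(t₂/t₁)
S_s = 0.032×3.3/(1+1.18)×log₁₀(27.6/1.8)
    = 0.04844 × 1.186 = 0.05743 m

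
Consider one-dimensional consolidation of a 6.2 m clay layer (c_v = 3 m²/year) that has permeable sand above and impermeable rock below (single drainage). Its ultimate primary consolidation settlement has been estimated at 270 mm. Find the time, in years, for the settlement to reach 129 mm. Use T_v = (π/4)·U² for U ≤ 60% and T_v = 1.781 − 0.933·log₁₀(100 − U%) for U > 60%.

Drainage path length: H_d = H = 6.2 m (single drainage).
U = S(t)/S_ult = 129/270 = 0.4778.
U ≤ 60%: T_v = (π/4)·U² = (π/4)×0.47778² = 0.17928.
t = T_v·H_d²/c_v = 0.17928×6.2²/3 = 2.297 years.

t ≈ 2.3 years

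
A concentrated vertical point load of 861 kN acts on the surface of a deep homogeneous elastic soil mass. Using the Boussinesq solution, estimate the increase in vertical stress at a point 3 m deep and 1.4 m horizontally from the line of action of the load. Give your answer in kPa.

Boussinesq vertical stress below a point load on an elastic half-space:
Δσ_z = 3P/(2πz²) · [1 + (r/z)²]^(−5/2)
r/z = 1.4/3 = 0.46667; [1+(r/z)²]^(−5/2) = 0.61105.
Δσ_z = 3×861/(2π×3²) × 0.61105 = 45.677 × 0.61105 = 27.91 kPa

Δσ_z ≈ 27.9 kPa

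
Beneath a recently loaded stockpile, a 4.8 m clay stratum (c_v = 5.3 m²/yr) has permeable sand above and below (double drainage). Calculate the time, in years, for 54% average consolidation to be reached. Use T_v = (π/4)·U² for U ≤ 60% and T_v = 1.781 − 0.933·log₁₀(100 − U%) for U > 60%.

t ≈ 0.249 years

Drainage path length: H_d = H/2 = 2.4 m (double drainage).
U ≤ 60%: T_v = (π/4)·U² = (π/4)×0.54² = 0.22902.
t = T_v·H_d²/c_v = 0.22902×2.4²/5.3 = 0.2489 years.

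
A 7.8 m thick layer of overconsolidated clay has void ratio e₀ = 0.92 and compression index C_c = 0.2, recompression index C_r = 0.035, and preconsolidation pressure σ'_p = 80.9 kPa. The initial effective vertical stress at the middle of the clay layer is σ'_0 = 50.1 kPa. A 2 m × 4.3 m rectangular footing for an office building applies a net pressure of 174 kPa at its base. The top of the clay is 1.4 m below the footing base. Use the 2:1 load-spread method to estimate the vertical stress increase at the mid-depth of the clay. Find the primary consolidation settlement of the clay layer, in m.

Mid-depth of clay below the footing base: z = 1.4 + 7.8/2 = 5.3 m.
Stress increase at mid-clay by the 2:1 spreading method:
Δσ = qBL/((B+z)(L+z)) = 174×2×4.3/((2+5.3)(4.3+5.3)) = 21.353 kPa
Final effective stress: σ'_f = 50.1 + 21.353 = 71.453 kPa.
σ'_f = 71.453 ≤ σ'_p = 80.9 kPa, so the clay remains overconsolidated and only the recompression index applies:
S_c = C_r·H/(1+e₀)·log₁₀(σ'_f/σ'_0) = 0.035×7.8/1.92×log₁₀(71.453/50.1)
    = 0.14219 × 0.15418 = 0.02192 m

S_c ≈ 0.0219 m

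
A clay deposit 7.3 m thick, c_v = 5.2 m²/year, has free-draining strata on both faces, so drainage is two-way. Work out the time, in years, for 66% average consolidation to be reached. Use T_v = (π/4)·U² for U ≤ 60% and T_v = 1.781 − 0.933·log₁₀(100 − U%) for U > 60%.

t ≈ 0.902 years

Drainage path length: H_d = H/2 = 3.65 m (double drainage).
U > 60%: T_v = 1.781 − 0.933·log₁₀(100 − 66) = 0.35213.
t = T_v·H_d²/c_v = 0.35213×3.65²/5.2 = 0.9022 years.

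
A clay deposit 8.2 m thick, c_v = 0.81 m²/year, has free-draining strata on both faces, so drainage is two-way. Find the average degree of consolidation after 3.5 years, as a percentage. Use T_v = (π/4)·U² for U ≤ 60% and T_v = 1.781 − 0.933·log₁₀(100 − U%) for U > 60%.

U ≈ 46.3 %

Drainage path length: H_d = H/2 = 4.1 m (double drainage).
T_v = c_v·t/H_d² = 0.81×3.5/4.1² = 0.16865.
T_v = 0.16865 corresponds to the U ≤ 60% branch:
U = √(4T_v/π) = 0.4634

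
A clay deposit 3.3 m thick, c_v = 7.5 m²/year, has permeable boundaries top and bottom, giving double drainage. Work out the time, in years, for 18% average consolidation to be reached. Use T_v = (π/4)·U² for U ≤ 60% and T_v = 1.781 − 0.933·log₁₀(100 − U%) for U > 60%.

Drainage path length: H_d = H/2 = 1.65 m (double drainage).
U ≤ 60%: T_v = (π/4)·U² = (π/4)×0.18² = 0.025447.
t = T_v·H_d²/c_v = 0.025447×1.65²/7.5 = 0.009237 years.

t ≈ 0.00924 years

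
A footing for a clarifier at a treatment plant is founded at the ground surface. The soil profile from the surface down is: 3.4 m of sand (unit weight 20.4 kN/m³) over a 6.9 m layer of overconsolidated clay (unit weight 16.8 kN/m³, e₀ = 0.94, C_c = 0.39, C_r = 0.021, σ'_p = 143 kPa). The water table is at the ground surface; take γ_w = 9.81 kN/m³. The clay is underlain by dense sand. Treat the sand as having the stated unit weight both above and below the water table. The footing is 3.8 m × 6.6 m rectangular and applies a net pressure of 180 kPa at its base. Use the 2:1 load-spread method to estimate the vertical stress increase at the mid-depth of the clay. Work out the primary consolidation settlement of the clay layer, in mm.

S_c ≈ 13.7 mm

Mid-depth of clay below the ground surface: z = 3.4 + 6.9/2 = 6.85 m.
Total vertical stress at mid-clay: σ_v = 20.4×3.4 + 16.8×3.45 = 127.32 kPa.
Pore pressure: u = 9.81×(6.85 − 0) = 67.198 kPa.
Initial effective stress: σ'_0 = σ_v − u = 127.32 − 67.198 = 60.122 kPa.
Stress increase at mid-clay by the 2:1 spreading method:
Δσ = qBL/((B+z)(L+z)) = 180×3.8×6.6/((3.8+6.85)(6.6+6.85)) = 31.516 kPa
Final effective stress: σ'_f = 60.122 + 31.516 = 91.638 kPa.
σ'_f = 91.638 ≤ σ'_p = 143 kPa, so the clay remains overconsolidated and only the recompression index applies:
S_c = C_r·H/(1+e₀)·log₁₀(σ'_f/σ'_0) = 0.021×6.9/1.94×log₁₀(91.638/60.122)
    = 0.074691 × 0.18304 = 0.01367 m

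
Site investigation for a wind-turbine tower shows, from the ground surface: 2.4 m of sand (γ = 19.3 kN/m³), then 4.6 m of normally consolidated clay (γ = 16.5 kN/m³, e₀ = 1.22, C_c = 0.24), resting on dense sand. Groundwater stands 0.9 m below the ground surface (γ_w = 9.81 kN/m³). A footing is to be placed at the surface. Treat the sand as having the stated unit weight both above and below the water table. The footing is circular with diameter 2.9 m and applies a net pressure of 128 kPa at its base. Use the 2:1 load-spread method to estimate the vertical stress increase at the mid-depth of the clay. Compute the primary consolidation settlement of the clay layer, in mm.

Mid-depth of clay below the ground surface: z = 2.4 + 4.6/2 = 4.7 m.
Total vertical stress at mid-clay: σ_v = 19.3×2.4 + 16.5×2.3 = 84.27 kPa.
Pore pressure: u = 9.81×(4.7 − 0.9) = 37.278 kPa.
Initial effective stress: σ'_0 = σ_v − u = 84.27 − 37.278 = 46.992 kPa.
Stress increase at mid-clay by the 2:1 spreading method:
Δσ ≈ qD²/(D+z)² = 128×2.9²/(2.9+4.7)² = 18.637 kPa
Final effective stress: σ'_f = σ'_0 + Δσ = 46.992 + 18.637 = 65.629 kPa.
Normally consolidated clay, so the full stress increment lies on the virgin compression line:
S_c = C_c·H/(1+e₀)·log₁₀(σ'_f/σ'_0) = 0.24×4.6/(1+1.22)×log₁₀(65.629/46.992)
    = 0.4973 × 0.14507 = 0.07214 m

S_c ≈ 72.1 mm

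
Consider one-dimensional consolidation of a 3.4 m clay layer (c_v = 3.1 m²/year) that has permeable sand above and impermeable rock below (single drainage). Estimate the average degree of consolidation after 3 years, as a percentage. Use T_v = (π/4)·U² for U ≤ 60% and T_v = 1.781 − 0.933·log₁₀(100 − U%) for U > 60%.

U ≈ 88.9 %

Drainage path length: H_d = H = 3.4 m (single drainage).
T_v = c_v·t/H_d² = 3.1×3/3.4² = 0.8045.
T_v = 0.8045 corresponds to the U > 60% branch:
U = 1 − 10^((1.781 − T_v)/0.933)/100 = 0.8887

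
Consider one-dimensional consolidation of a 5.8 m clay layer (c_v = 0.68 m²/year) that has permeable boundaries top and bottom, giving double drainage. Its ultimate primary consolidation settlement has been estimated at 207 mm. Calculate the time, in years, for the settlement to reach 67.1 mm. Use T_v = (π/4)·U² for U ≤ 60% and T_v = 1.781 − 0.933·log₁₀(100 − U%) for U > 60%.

t ≈ 1.02 years

Drainage path length: H_d = H/2 = 2.9 m (double drainage).
U = S(t)/S_ult = 67.1/207 = 0.3242.
U ≤ 60%: T_v = (π/4)·U² = (π/4)×0.32415² = 0.082527.
t = T_v·H_d²/c_v = 0.082527×2.9²/0.68 = 1.021 years.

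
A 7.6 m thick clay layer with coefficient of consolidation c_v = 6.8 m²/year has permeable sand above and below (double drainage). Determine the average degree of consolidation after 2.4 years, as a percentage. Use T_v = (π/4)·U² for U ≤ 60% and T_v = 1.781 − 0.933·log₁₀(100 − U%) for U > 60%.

U ≈ 95 %

Drainage path length: H_d = H/2 = 3.8 m (double drainage).
T_v = c_v·t/H_d² = 6.8×2.4/3.8² = 1.1302.
T_v = 1.1302 corresponds to the U > 60% branch:
U = 1 − 10^((1.781 − T_v)/0.933)/100 = 0.9502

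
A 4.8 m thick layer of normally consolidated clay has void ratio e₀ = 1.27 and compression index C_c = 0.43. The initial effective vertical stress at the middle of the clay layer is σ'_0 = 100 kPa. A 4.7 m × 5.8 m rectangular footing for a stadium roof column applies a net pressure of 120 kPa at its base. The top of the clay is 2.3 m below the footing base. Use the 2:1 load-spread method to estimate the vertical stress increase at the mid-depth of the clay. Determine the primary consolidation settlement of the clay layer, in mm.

S_c ≈ 113 mm

Mid-depth of clay below the footing base: z = 2.3 + 4.8/2 = 4.7 m.
Stress increase at mid-clay by the 2:1 spreading method:
Δσ = qBL/((B+z)(L+z)) = 120×4.7×5.8/((4.7+4.7)(5.8+4.7)) = 33.143 kPa
Final effective stress: σ'_f = σ'_0 + Δσ = 100 + 33.143 = 133.14 kPa.
Normally consolidated clay, so the full stress increment lies on the virgin compression line:
S_c = C_c·H/(1+e₀)·log₁₀(σ'_f/σ'_0) = 0.43×4.8/(1+1.27)×log₁₀(133.14/100)
    = 0.90925 × 0.12431 = 0.113 m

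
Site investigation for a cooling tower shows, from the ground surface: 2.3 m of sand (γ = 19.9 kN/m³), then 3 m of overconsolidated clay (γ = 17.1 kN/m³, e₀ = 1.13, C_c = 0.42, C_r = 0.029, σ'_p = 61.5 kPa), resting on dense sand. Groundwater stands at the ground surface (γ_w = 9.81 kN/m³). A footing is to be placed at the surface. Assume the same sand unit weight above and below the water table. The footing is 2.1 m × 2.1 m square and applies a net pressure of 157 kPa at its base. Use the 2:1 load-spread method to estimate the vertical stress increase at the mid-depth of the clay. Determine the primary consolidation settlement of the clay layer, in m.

S_c ≈ 0.00814 m

Mid-depth of clay below the ground surface: z = 2.3 + 3/2 = 3.8 m.
Total vertical stress at mid-clay: σ_v = 19.9×2.3 + 17.1×1.5 = 71.42 kPa.
Pore pressure: u = 9.81×(3.8 − 0) = 37.278 kPa.
Initial effective stress: σ'_0 = σ_v − u = 71.42 − 37.278 = 34.142 kPa.
Stress increase at mid-clay by the 2:1 spreading method:
Δσ = qBL/((B+z)(L+z)) = 157×2.1×2.1/((2.1+3.8)(2.1+3.8)) = 19.89 kPa
Final effective stress: σ'_f = 34.142 + 19.89 = 54.032 kPa.
σ'_f = 54.032 ≤ σ'_p = 61.5 kPa, so the clay remains overconsolidated and only the recompression index applies:
S_c = C_r·H/(1+e₀)·log₁₀(σ'_f/σ'_0) = 0.029×3/2.13×log₁₀(54.032/34.142)
    = 0.040847 × 0.19936 = 0.008143 m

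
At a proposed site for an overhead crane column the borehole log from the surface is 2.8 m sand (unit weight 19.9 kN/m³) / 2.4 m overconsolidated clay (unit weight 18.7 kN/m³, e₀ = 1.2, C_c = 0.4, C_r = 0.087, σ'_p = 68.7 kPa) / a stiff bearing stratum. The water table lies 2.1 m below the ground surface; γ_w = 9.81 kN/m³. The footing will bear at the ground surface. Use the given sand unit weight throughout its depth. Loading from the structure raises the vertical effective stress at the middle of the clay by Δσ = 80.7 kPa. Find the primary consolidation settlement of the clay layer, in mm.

S_c ≈ 141 mm

Mid-depth of clay below the ground surface: z = 2.8 + 2.4/2 = 4 m.
Total vertical stress at mid-clay: σ_v = 19.9×2.8 + 18.7×1.2 = 78.16 kPa.
Pore pressure: u = 9.81×(4 − 2.1) = 18.639 kPa.
Initial effective stress: σ'_0 = σ_v − u = 78.16 − 18.639 = 59.521 kPa.
Final effective stress: σ'_f = 59.521 + 80.7 = 140.22 kPa.
σ'_f = 140.22 > σ'_p = 68.7 kPa, so the stress path crosses the preconsolidation pressure — recompression up to σ'_p, then virgin compression beyond:
S_c = H/(1+e₀)·[C_r·log₁₀(σ'_p/σ'_0) + C_c·log₁₀(σ'_f/σ'_p)]
    = 2.4/2.2 × [0.087×log₁₀(68.7/59.521) + 0.4×log₁₀(140.22/68.7)]
    = 1.0909 × [0.0054189 + 0.12394] = 0.1411 m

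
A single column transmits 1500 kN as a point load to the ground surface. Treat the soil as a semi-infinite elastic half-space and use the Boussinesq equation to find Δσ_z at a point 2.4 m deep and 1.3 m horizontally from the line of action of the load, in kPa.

Boussinesq vertical stress below a point load on an elastic half-space:
Δσ_z = 3P/(2πz²) · [1 + (r/z)²]^(−5/2)
r/z = 1.3/2.4 = 0.54167; [1+(r/z)²]^(−5/2) = 0.52561.
Δσ_z = 3×1500/(2π×2.4²) × 0.52561 = 124.34 × 0.52561 = 65.35 kPa

Δσ_z ≈ 65.4 kPa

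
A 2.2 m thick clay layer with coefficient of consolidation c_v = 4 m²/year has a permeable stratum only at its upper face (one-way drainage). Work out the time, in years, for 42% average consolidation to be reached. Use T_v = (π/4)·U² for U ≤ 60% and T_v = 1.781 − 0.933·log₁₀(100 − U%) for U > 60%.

Drainage path length: H_d = H = 2.2 m (single drainage).
U ≤ 60%: T_v = (π/4)·U² = (π/4)×0.42² = 0.13854.
t = T_v·H_d²/c_v = 0.13854×2.2²/4 = 0.1676 years.

t ≈ 0.168 years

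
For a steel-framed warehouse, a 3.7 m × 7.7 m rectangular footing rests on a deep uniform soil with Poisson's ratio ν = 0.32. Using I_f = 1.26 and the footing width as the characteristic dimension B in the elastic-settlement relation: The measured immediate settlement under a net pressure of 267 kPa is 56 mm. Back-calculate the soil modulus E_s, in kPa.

S_e = q·B·(1−ν²)/E_s · I_f  ⇒  E_s = q·B·(1−ν²)·I_f / S_e.
E_s = 267 × 3.7 × 0.8976 × 1.26 / 0.056 = 19950 kPa

E_s ≈ 20000 kPa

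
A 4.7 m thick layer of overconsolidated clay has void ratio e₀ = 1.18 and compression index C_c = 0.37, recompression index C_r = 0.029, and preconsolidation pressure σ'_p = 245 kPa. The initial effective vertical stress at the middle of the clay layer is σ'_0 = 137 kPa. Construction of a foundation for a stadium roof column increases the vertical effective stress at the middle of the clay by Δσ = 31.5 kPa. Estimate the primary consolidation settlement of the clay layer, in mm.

S_c ≈ 5.62 mm

Final effective stress: σ'_f = 137 + 31.5 = 168.5 kPa.
σ'_f = 168.5 ≤ σ'_p = 245 kPa, so the clay remains overconsolidated and only the recompression index applies:
S_c = C_r·H/(1+e₀)·log₁₀(σ'_f/σ'_0) = 0.029×4.7/2.18×log₁₀(168.5/137)
    = 0.062524 × 0.089879 = 0.00562 m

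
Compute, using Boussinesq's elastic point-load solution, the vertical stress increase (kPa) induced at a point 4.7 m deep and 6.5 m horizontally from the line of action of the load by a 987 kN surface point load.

Boussinesq vertical stress below a point load on an elastic half-space:
Δσ_z = 3P/(2πz²) · [1 + (r/z)²]^(−5/2)
r/z = 6.5/4.7 = 1.383; [1+(r/z)²]^(−5/2) = 0.06907.
Δσ_z = 3×987/(2π×4.7²) × 0.06907 = 21.334 × 0.06907 = 1.474 kPa

Δσ_z ≈ 1.47 kPa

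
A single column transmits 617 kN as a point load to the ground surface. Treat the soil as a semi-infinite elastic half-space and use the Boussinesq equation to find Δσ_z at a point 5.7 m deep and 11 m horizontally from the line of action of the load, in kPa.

Δσ_z ≈ 0.187 kPa

Boussinesq vertical stress below a point load on an elastic half-space:
Δσ_z = 3P/(2πz²) · [1 + (r/z)²]^(−5/2)
r/z = 11/5.7 = 1.9298; [1+(r/z)²]^(−5/2) = 0.020615.
Δσ_z = 3×617/(2π×5.7²) × 0.020615 = 9.0673 × 0.020615 = 0.1869 kPa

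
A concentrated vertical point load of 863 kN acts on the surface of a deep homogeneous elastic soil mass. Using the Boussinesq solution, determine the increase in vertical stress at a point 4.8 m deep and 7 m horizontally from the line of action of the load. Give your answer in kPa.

Boussinesq vertical stress below a point load on an elastic half-space:
Δσ_z = 3P/(2πz²) · [1 + (r/z)²]^(−5/2)
r/z = 7/4.8 = 1.4583; [1+(r/z)²]^(−5/2) = 0.057846.
Δσ_z = 3×863/(2π×4.8²) × 0.057846 = 17.884 × 0.057846 = 1.035 kPa

Δσ_z ≈ 1.03 kPa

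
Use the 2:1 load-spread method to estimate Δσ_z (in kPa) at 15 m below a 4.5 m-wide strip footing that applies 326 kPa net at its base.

Δσ_z ≈ 75.2 kPa

By the 2:1 method the load spreads at 1 horizontal : 2 vertical, so at depth z the loaded area has grown by z in each plan dimension:
Δσ = qB/(B+z) = 326×4.5/(4.5+15) = 75.231 kPa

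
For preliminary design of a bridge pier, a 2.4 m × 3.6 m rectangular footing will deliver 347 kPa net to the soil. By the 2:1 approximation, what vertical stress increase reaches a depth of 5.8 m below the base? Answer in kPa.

Δσ_z ≈ 38.9 kPa

By the 2:1 method the load spreads at 1 horizontal : 2 vertical, so at depth z the loaded area has grown by z in each plan dimension:
Δσ = qBL/((B+z)(L+z)) = 347×2.4×3.6/((2.4+5.8)(3.6+5.8)) = 38.896 kPa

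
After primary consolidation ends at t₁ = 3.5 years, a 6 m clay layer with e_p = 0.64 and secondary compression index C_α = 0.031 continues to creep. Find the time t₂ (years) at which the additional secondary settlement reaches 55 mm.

t₂ ≈ 10.7 years

S_s = C_α·H/(1+e_p)·log₁₀(t₂/t₁) ⇒ log₁₀(t₂/t₁) = S_s·(1+e_p)/(C_α·H).
log₁₀(t₂/t₁) = 0.055 × (1+0.64) / (0.031×6) = 0.4849
t₂ = t₁ × 10^0.4849 = 3.5 × 3.055 = 10.69 years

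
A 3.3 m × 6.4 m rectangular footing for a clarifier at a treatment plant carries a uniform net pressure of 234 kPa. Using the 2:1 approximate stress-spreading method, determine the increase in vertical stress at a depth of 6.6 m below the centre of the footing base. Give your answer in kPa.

Δσ_z ≈ 38.4 kPa

By the 2:1 method the load spreads at 1 horizontal : 2 vertical, so at depth z the loaded area has grown by z in each plan dimension:
Δσ = qBL/((B+z)(L+z)) = 234×3.3×6.4/((3.3+6.6)(6.4+6.6)) = 38.4 kPa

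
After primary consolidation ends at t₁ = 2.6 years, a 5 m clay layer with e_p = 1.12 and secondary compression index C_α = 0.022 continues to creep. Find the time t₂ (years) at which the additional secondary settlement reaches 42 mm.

S_s = C_α·H/(1+e_p)·log₁₀(t₂/t₁) ⇒ log₁₀(t₂/t₁) = S_s·(1+e_p)/(C_α·H).
log₁₀(t₂/t₁) = 0.042 × (1+1.12) / (0.022×5) = 0.8095
t₂ = t₁ × 10^0.8095 = 2.6 × 6.448 = 16.77 years

t₂ ≈ 16.8 years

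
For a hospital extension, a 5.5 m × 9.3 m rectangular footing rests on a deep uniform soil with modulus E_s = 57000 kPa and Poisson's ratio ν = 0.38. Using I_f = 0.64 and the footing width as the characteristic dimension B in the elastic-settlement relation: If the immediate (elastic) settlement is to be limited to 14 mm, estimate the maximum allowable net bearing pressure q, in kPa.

S_e = q·B·(1−ν²)/E_s · I_f  ⇒  q = S_e·E_s / (B·(1−ν²)·I_f).
q = 0.014 × 57000 / (5.5 × 0.8556 × 0.64) = 265 kPa

q ≈ 265 kPa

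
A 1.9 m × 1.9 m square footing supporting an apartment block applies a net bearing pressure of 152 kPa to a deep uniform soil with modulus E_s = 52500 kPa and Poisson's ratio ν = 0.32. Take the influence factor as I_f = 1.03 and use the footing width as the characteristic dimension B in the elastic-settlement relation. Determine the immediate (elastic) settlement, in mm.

Immediate (elastic) settlement: S_e = q·B·(1−ν²)/E_s · I_f.
S_e = 152 × 1.9 × (1 − 0.32²) / 52500 × 1.03
    = 152 × 1.9 × 0.8976 / 52500 × 1.03
    = 0.005086 m = 5.086 mm

S_e ≈ 5.09 mm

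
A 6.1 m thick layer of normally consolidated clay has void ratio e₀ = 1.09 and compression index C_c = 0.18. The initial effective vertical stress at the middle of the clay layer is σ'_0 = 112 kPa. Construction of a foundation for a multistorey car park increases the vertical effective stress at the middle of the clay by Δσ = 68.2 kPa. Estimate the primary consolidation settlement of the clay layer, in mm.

S_c ≈ 109 mm

Final effective stress: σ'_f = σ'_0 + Δσ = 112 + 68.2 = 180.2 kPa.
Normally consolidated clay, so the full stress increment lies on the virgin compression line:
S_c = C_c·H/(1+e₀)·log₁₀(σ'_f/σ'_0) = 0.18×6.1/(1+1.09)×log₁₀(180.2/112)
    = 0.52536 × 0.20654 = 0.1085 m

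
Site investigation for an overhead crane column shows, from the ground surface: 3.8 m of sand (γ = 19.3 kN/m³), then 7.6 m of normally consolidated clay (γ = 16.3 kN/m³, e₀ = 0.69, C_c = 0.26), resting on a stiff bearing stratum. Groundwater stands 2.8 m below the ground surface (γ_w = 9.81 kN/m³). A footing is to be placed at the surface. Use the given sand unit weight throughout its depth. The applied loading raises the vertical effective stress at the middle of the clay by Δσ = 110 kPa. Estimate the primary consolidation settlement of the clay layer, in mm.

S_c ≈ 411 mm

Mid-depth of clay below the ground surface: z = 3.8 + 7.6/2 = 7.6 m.
Total vertical stress at mid-clay: σ_v = 19.3×3.8 + 16.3×3.8 = 135.28 kPa.
Pore pressure: u = 9.81×(7.6 − 2.8) = 47.088 kPa.
Initial effective stress: σ'_0 = σ_v − u = 135.28 − 47.088 = 88.192 kPa.
Final effective stress: σ'_f = σ'_0 + Δσ = 88.192 + 110 = 198.19 kPa.
Normally consolidated clay, so the full stress increment lies on the virgin compression line:
S_c = C_c·H/(1+e₀)·log₁₀(σ'_f/σ'_0) = 0.26×7.6/(1+0.69)×log₁₀(198.19/88.192)
    = 1.1692 × 0.35165 = 0.4111 m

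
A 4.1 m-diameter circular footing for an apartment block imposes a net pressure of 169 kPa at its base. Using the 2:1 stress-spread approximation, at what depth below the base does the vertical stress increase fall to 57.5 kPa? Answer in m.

z ≈ 2.93 m

2:1 spreading — at depth z the loaded area has grown by z in each plan dimension:
qD²/(D+z)² = Δσ_z ⇒ z = D(√(q/Δσ_z) − 1) = 4.1×(√(169/57.5) − 1) = 2.929 m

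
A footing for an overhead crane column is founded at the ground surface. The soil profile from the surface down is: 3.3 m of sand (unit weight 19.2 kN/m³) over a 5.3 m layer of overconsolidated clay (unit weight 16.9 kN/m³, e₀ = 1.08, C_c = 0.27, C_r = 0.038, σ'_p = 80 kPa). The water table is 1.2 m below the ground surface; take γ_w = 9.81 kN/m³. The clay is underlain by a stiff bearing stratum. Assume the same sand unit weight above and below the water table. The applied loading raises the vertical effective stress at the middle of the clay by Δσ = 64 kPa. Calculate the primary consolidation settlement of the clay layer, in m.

Mid-depth of clay below the ground surface: z = 3.3 + 5.3/2 = 5.95 m.
Total vertical stress at mid-clay: σ_v = 19.2×3.3 + 16.9×2.65 = 108.14 kPa.
Pore pressure: u = 9.81×(5.95 − 1.2) = 46.598 kPa.
Initial effective stress: σ'_0 = σ_v − u = 108.14 − 46.598 = 61.542 kPa.
Final effective stress: σ'_f = 61.542 + 64 = 125.54 kPa.
σ'_f = 125.54 > σ'_p = 80 kPa, so the stress path crosses the preconsolidation pressure — recompression up to σ'_p, then virgin compression beyond:
S_c = H/(1+e₀)·[C_r·log₁₀(σ'_p/σ'_0) + C_c·log₁₀(σ'_f/σ'_p)]
    = 5.3/2.08 × [0.038×log₁₀(80/61.542) + 0.27×log₁₀(125.54/80)]
    = 2.5481 × [0.0043289 + 0.052837] = 0.1457 m

S_c ≈ 0.146 m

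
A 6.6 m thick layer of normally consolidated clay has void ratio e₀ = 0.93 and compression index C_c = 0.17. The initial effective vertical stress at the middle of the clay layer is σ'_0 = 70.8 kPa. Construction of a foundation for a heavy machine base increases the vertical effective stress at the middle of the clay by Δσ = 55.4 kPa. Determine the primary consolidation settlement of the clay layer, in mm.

S_c ≈ 146 mm

Final effective stress: σ'_f = σ'_0 + Δσ = 70.8 + 55.4 = 126.2 kPa.
Normally consolidated clay, so the full stress increment lies on the virgin compression line:
S_c = C_c·H/(1+e₀)·log₁₀(σ'_f/σ'_0) = 0.17×6.6/(1+0.93)×log₁₀(126.2/70.8)
    = 0.58135 × 0.25103 = 0.1459 m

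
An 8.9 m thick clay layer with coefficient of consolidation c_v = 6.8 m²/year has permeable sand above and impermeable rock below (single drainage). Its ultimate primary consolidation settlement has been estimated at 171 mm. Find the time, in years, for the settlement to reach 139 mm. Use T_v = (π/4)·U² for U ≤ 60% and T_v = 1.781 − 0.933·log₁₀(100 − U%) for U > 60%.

Drainage path length: H_d = H = 8.9 m (single drainage).
U = S(t)/S_ult = 139/171 = 0.8129.
U > 60%: T_v = 1.781 − 0.933·log₁₀(100 − 81.287) = 0.59408.
t = T_v·H_d²/c_v = 0.59408×8.9²/6.8 = 6.92 years.

t ≈ 6.92 years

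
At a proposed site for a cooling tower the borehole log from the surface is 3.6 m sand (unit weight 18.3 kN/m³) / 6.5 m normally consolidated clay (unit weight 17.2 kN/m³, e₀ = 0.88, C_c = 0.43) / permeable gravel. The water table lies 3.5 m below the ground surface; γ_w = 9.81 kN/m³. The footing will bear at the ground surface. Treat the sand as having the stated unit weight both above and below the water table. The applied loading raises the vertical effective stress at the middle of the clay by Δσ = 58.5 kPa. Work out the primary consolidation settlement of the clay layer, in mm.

Mid-depth of clay below the ground surface: z = 3.6 + 6.5/2 = 6.85 m.
Total vertical stress at mid-clay: σ_v = 18.3×3.6 + 17.2×3.25 = 121.78 kPa.
Pore pressure: u = 9.81×(6.85 − 3.5) = 32.864 kPa.
Initial effective stress: σ'_0 = σ_v − u = 121.78 − 32.864 = 88.916 kPa.
Final effective stress: σ'_f = σ'_0 + Δσ = 88.916 + 58.5 = 147.42 kPa.
Normally consolidated clay, so the full stress increment lies on the virgin compression line:
S_c = C_c·H/(1+e₀)·log₁₀(σ'_f/σ'_0) = 0.43×6.5/(1+0.88)×log₁₀(147.42/88.916)
    = 1.4867 × 0.21958 = 0.3264 m

S_c ≈ 326 mm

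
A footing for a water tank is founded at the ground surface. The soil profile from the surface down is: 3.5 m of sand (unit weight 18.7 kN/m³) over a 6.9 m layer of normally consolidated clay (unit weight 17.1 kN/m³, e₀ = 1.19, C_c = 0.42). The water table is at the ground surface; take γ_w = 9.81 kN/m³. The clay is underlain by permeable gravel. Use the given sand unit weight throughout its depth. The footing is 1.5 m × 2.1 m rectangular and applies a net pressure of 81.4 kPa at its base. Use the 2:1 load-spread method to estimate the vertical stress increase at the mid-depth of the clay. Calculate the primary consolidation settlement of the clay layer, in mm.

S_c ≈ 33.3 mm

Mid-depth of clay below the ground surface: z = 3.5 + 6.9/2 = 6.95 m.
Total vertical stress at mid-clay: σ_v = 18.7×3.5 + 17.1×3.45 = 124.45 kPa.
Pore pressure: u = 9.81×(6.95 − 0) = 68.18 kPa.
Initial effective stress: σ'_0 = σ_v − u = 124.45 − 68.18 = 56.27 kPa.
Stress increase at mid-clay by the 2:1 spreading method:
Δσ = qBL/((B+z)(L+z)) = 81.4×1.5×2.1/((1.5+6.95)(2.1+6.95)) = 3.353 kPa
Final effective stress: σ'_f = σ'_0 + Δσ = 56.27 + 3.353 = 59.623 kPa.
Normally consolidated clay, so the full stress increment lies on the virgin compression line:
S_c = C_c·H/(1+e₀)·log₁₀(σ'_f/σ'_0) = 0.42×6.9/(1+1.19)×log₁₀(59.623/56.27)
    = 1.3233 × 0.025137 = 0.03326 m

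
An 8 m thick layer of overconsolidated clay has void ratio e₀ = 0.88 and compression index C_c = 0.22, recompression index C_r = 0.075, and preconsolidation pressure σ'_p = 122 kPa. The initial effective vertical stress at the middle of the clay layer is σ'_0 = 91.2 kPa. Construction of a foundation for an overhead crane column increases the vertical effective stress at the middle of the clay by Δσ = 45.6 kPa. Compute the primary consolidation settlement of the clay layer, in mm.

Final effective stress: σ'_f = 91.2 + 45.6 = 136.8 kPa.
σ'_f = 136.8 > σ'_p = 122 kPa, so the stress path crosses the preconsolidation pressure — recompression up to σ'_p, then virgin compression beyond:
S_c = H/(1+e₀)·[C_r·log₁₀(σ'_p/σ'_0) + C_c·log₁₀(σ'_f/σ'_p)]
    = 8/1.88 × [0.075×log₁₀(122/91.2) + 0.22×log₁₀(136.8/122)]
    = 4.2553 × [0.0094774 + 0.01094] = 0.08688 m

S_c ≈ 86.9 mm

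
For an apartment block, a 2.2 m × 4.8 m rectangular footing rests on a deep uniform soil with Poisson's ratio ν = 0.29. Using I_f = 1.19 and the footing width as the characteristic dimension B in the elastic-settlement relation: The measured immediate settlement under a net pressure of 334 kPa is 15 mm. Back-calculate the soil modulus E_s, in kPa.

S_e = q·B·(1−ν²)/E_s · I_f  ⇒  E_s = q·B·(1−ν²)·I_f / S_e.
E_s = 334 × 2.2 × 0.9159 × 1.19 / 0.015 = 53390 kPa

E_s ≈ 53400 kPa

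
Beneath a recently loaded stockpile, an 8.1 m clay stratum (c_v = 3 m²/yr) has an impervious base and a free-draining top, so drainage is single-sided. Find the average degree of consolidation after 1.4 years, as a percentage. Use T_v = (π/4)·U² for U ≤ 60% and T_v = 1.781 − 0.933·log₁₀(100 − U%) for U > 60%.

Drainage path length: H_d = H = 8.1 m (single drainage).
T_v = c_v·t/H_d² = 3×1.4/8.1² = 0.064015.
T_v = 0.064015 corresponds to the U ≤ 60% branch:
U = √(4T_v/π) = 0.2855

U ≈ 28.5 %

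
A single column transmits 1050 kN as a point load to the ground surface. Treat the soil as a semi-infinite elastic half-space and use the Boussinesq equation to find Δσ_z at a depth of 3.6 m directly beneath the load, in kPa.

Δσ_z ≈ 38.7 kPa

Boussinesq vertical stress below a point load on an elastic half-space:
Δσ_z = 3P/(2πz²) · [1 + (r/z)²]^(−5/2)
r/z = 0/3.6 = 0; [1+(r/z)²]^(−5/2) = 1.
Δσ_z = 3×1050/(2π×3.6²) × 1 = 38.683 × 1 = 38.68 kPa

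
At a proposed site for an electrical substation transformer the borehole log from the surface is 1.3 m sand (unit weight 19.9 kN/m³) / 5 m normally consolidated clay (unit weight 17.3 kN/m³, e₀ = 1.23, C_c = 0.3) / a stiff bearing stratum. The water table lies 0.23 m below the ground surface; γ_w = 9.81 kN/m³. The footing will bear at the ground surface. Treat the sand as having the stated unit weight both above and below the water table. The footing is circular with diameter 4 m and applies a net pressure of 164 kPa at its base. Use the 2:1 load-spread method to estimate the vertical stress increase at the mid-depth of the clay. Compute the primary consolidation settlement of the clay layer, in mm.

S_c ≈ 239 mm

Mid-depth of clay below the ground surface: z = 1.3 + 5/2 = 3.8 m.
Total vertical stress at mid-clay: σ_v = 19.9×1.3 + 17.3×2.5 = 69.12 kPa.
Pore pressure: u = 9.81×(3.8 − 0.23) = 35.022 kPa.
Initial effective stress: σ'_0 = σ_v − u = 69.12 − 35.022 = 34.098 kPa.
Stress increase at mid-clay by the 2:1 spreading method:
Δσ ≈ qD²/(D+z)² = 164×4²/(4+3.8)² = 43.13 kPa
Final effective stress: σ'_f = σ'_0 + Δσ = 34.098 + 43.13 = 77.228 kPa.
Normally consolidated clay, so the full stress increment lies on the virgin compression line:
S_c = C_c·H/(1+e₀)·log₁₀(σ'_f/σ'_0) = 0.3×5/(1+1.23)×log₁₀(77.228/34.098)
    = 0.67265 × 0.35505 = 0.2388 m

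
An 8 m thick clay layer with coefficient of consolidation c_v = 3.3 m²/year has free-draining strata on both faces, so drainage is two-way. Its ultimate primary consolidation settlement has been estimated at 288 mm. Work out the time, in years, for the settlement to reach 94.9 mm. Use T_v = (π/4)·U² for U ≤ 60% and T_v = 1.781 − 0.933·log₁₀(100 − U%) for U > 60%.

Drainage path length: H_d = H/2 = 4 m (double drainage).
U = S(t)/S_ult = 94.9/288 = 0.3295.
U ≤ 60%: T_v = (π/4)·U² = (π/4)×0.32951² = 0.085278.
t = T_v·H_d²/c_v = 0.085278×4²/3.3 = 0.4135 years.

t ≈ 0.413 years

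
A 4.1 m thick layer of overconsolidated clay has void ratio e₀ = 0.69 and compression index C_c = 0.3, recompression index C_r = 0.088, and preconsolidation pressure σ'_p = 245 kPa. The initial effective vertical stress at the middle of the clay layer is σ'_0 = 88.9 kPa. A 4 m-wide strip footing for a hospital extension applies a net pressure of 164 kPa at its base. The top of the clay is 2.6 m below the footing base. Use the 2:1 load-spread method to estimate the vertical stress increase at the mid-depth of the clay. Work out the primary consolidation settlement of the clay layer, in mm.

S_c ≈ 57.2 mm

Mid-depth of clay below the footing base: z = 2.6 + 4.1/2 = 4.65 m.
Stress increase at mid-clay by the 2:1 spreading method:
Δσ = qB/(B+z) = 164×4/(4+4.65) = 75.838 kPa
Final effective stress: σ'_f = 88.9 + 75.838 = 164.74 kPa.
σ'_f = 164.74 ≤ σ'_p = 245 kPa, so the clay remains overconsolidated and only the recompression index applies:
S_c = C_r·H/(1+e₀)·log₁₀(σ'_f/σ'_0) = 0.088×4.1/1.69×log₁₀(164.74/88.9)
    = 0.21349 × 0.2679 = 0.05719 m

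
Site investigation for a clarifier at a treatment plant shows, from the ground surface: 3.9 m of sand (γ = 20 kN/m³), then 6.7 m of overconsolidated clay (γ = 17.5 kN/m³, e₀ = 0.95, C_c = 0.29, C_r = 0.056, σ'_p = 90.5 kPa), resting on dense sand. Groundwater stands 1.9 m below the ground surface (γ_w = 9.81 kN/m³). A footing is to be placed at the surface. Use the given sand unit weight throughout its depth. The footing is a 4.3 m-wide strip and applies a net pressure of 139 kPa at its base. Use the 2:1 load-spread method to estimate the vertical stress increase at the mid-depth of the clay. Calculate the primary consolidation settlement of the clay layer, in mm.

S_c ≈ 182 mm

Mid-depth of clay below the ground surface: z = 3.9 + 6.7/2 = 7.25 m.
Total vertical stress at mid-clay: σ_v = 20×3.9 + 17.5×3.35 = 136.62 kPa.
Pore pressure: u = 9.81×(7.25 − 1.9) = 52.483 kPa.
Initial effective stress: σ'_0 = σ_v − u = 136.62 − 52.483 = 84.137 kPa.
Stress increase at mid-clay by the 2:1 spreading method:
Δσ = qB/(B+z) = 139×4.3/(4.3+7.25) = 51.749 kPa
Final effective stress: σ'_f = 84.137 + 51.749 = 135.89 kPa.
σ'_f = 135.89 > σ'_p = 90.5 kPa, so the stress path crosses the preconsolidation pressure — recompression up to σ'_p, then virgin compression beyond:
S_c = H/(1+e₀)·[C_r·log₁₀(σ'_p/σ'_0) + C_c·log₁₀(σ'_f/σ'_p)]
    = 6.7/1.95 × [0.056×log₁₀(90.5/84.137) + 0.29×log₁₀(135.89/90.5)]
    = 3.4359 × [0.001773 + 0.051196] = 0.182 m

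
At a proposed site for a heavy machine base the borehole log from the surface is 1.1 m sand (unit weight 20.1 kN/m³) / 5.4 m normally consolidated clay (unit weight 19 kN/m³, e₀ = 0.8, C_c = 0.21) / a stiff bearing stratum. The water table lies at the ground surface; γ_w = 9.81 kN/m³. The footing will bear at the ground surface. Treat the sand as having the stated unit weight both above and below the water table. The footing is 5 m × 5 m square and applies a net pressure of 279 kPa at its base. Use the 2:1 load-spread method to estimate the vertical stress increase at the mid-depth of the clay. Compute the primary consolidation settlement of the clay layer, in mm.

S_c ≈ 342 mm

Mid-depth of clay below the ground surface: z = 1.1 + 5.4/2 = 3.8 m.
Total vertical stress at mid-clay: σ_v = 20.1×1.1 + 19×2.7 = 73.41 kPa.
Pore pressure: u = 9.81×(3.8 − 0) = 37.278 kPa.
Initial effective stress: σ'_0 = σ_v − u = 73.41 − 37.278 = 36.132 kPa.
Stress increase at mid-clay by the 2:1 spreading method:
Δσ = qBL/((B+z)(L+z)) = 279×5×5/((5+3.8)(5+3.8)) = 90.07 kPa
Final effective stress: σ'_f = σ'_0 + Δσ = 36.132 + 90.07 = 126.2 kPa.
Normally consolidated clay, so the full stress increment lies on the virgin compression line:
S_c = C_c·H/(1+e₀)·log₁₀(σ'_f/σ'_0) = 0.21×5.4/(1+0.8)×log₁₀(126.2/36.132)
    = 0.63 × 0.54317 = 0.3422 m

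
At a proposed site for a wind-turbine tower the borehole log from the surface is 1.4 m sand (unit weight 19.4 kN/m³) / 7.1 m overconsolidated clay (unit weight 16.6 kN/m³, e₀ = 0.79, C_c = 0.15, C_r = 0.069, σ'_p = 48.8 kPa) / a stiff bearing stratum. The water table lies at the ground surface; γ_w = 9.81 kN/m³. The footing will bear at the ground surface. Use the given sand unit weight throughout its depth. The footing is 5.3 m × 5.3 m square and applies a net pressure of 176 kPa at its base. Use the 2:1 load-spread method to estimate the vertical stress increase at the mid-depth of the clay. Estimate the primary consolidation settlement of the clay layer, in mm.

S_c ≈ 173 mm

Mid-depth of clay below the ground surface: z = 1.4 + 7.1/2 = 4.95 m.
Total vertical stress at mid-clay: σ_v = 19.4×1.4 + 16.6×3.55 = 86.09 kPa.
Pore pressure: u = 9.81×(4.95 − 0) = 48.56 kPa.
Initial effective stress: σ'_0 = σ_v − u = 86.09 − 48.56 = 37.53 kPa.
Stress increase at mid-clay by the 2:1 spreading method:
Δσ = qBL/((B+z)(L+z)) = 176×5.3×5.3/((5.3+4.95)(5.3+4.95)) = 47.056 kPa
Final effective stress: σ'_f = 37.53 + 47.056 = 84.586 kPa.
σ'_f = 84.586 > σ'_p = 48.8 kPa, so the stress path crosses the preconsolidation pressure — recompression up to σ'_p, then virgin compression beyond:
S_c = H/(1+e₀)·[C_r·log₁₀(σ'_p/σ'_0) + C_c·log₁₀(σ'_f/σ'_p)]
    = 7.1/1.79 × [0.069×log₁₀(48.8/37.53) + 0.15×log₁₀(84.586/48.8)]
    = 3.9665 × [0.0078688 + 0.035832] = 0.1733 m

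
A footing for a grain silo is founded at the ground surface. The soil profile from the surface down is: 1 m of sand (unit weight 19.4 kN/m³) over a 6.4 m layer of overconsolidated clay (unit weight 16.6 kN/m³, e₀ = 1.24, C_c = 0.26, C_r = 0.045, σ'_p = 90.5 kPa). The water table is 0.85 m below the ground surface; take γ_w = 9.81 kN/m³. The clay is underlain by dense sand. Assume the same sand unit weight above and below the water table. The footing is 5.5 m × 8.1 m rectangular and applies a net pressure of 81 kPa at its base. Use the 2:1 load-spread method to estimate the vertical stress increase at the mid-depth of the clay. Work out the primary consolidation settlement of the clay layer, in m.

Mid-depth of clay below the ground surface: z = 1 + 6.4/2 = 4.2 m.
Total vertical stress at mid-clay: σ_v = 19.4×1 + 16.6×3.2 = 72.52 kPa.
Pore pressure: u = 9.81×(4.2 − 0.85) = 32.864 kPa.
Initial effective stress: σ'_0 = σ_v − u = 72.52 − 32.864 = 39.656 kPa.
Stress increase at mid-clay by the 2:1 spreading method:
Δσ = qBL/((B+z)(L+z)) = 81×5.5×8.1/((5.5+4.2)(8.1+4.2)) = 30.245 kPa
Final effective stress: σ'_f = 39.656 + 30.245 = 69.901 kPa.
σ'_f = 69.901 ≤ σ'_p = 90.5 kPa, so the clay remains overconsolidated and only the recompression index applies:
S_c = C_r·H/(1+e₀)·log₁₀(σ'_f/σ'_0) = 0.045×6.4/2.24×log₁₀(69.901/39.656)
    = 0.12857 × 0.24617 = 0.03165 m

S_c ≈ 0.0316 m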